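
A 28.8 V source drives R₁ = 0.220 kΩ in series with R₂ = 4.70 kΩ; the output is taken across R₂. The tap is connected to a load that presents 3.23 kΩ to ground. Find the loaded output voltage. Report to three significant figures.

The load sits in parallel with R₂: R₂‖R_L = (4700 × 3230) / (4700 + 3230) = 1914 Ω.
V_out = 28.8 × 1914 / (220 + 1914) = 28.8 × 1914/2134 = 25.8 V.
(Unloaded it would have been 27.5 V.)

V_out ≈ 25.8 V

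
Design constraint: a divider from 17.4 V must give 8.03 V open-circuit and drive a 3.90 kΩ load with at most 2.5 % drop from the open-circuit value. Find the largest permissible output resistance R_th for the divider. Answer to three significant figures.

Loading drop = R_th/(R_th + R_L) ≤ 0.0250, so R_th ≤ R_L · ε/(1−ε) = 3.90 kΩ × 0.0250/0.9750 = 100 Ω.
(Any R1, R2 with R2/(R1+R2) = 0.461 and R1‖R2 ≤ 100 Ω will meet the spec.)

R_th ≤ 100 Ω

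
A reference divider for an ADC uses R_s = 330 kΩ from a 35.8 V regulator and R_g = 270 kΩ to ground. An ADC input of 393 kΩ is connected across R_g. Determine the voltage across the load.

V_out ≈ 11.7 V

The load sits in parallel with R_g: R_g‖R_L = (270 × 393) / (270 + 393) = 160.0 kΩ.
V_out = 35.8 × 160.0 / (330 + 160.0) = 35.8 × 160.0/490.0 = 11.7 V.
(Unloaded it would have been 16.1 V.)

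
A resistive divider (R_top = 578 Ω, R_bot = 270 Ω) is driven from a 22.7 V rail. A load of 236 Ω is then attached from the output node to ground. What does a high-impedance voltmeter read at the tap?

V_out ≈ 4.06 V

The load sits in parallel with R_bot: R_bot‖R_L = (270 × 236) / (270 + 236) = 125.9 Ω.
V_out = 22.7 × 125.9 / (578 + 125.9) = 22.7 × 125.9/703.9 = 4.06 V.
(Unloaded it would have been 7.23 V.)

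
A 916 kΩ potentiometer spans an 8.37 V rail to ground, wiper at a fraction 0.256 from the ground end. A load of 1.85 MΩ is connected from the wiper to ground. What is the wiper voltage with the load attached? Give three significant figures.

The wiper splits the pot into (1−α)R = 681.5 kΩ above and αR = 234.5 kΩ below.
Lower section ‖ load = 208.1 kΩ.
V_wiper = 8.37 × 208.1/(681.5 + 208.1) = 1.96 V.

V ≈ 1.96 V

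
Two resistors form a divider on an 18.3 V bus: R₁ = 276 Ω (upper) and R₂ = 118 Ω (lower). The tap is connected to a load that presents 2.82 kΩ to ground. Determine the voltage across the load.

V_out ≈ 5.32 V

The load sits in parallel with R₂: R₂‖R_L = (118 × 2820) / (118 + 2820) = 113.3 Ω.
V_out = 18.3 × 113.3 / (276 + 113.3) = 18.3 × 113.3/389.3 = 5.32 V.
(Unloaded it would have been 5.48 V.)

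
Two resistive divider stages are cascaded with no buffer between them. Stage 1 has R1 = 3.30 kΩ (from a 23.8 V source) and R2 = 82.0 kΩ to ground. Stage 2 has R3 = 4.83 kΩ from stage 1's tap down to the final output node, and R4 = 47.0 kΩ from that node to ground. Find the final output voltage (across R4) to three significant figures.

Stage 2 presents R3+R4 = 51.83 kΩ as a load on stage 1's tap.
Stage 1's lower leg becomes R2‖(R3+R4) = 31.76 kΩ, so V_mid = 23.8 × 31.76/35.06 = 21.56 V.
Stage 2 is itself unloaded: V_out = V_mid × R4/(R3+R4) = 21.56 × 47.0/51.83 = 19.6 V.

V_out ≈ 19.6 V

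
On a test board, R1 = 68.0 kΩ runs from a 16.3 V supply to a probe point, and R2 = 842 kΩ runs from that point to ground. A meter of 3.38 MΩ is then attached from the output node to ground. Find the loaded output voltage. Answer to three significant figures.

The load sits in parallel with R2: R2‖R_L = (842 × 3380) / (842 + 3380) = 674.1 kΩ.
V_out = 16.3 × 674.1 / (68.0 + 674.1) = 16.3 × 674.1/742.1 = 14.8 V.

V_out ≈ 14.8 V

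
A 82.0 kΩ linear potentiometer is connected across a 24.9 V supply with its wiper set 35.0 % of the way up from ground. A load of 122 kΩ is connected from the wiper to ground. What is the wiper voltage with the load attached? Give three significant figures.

The wiper splits the pot into (1−α)R = 53.30 kΩ above and αR = 28.70 kΩ below.
Lower section ‖ load = 23.23 kΩ.
V_wiper = 24.9 × 23.23/(53.30 + 23.23) = 7.56 V.

V ≈ 7.56 V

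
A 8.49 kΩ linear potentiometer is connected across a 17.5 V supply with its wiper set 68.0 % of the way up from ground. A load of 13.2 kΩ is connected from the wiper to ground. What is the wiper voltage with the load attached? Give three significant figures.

V ≈ 10.4 V

The wiper splits the pot into (1−α)R = 2.717 kΩ above and αR = 5.773 kΩ below.
Lower section ‖ load = 4.017 kΩ.
V_wiper = 17.5 × 4.017/(2.717 + 4.017) = 10.4 V.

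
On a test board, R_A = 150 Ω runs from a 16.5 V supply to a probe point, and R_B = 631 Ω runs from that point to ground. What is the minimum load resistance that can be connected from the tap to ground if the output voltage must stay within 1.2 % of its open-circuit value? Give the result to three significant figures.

R_L(min) ≈ 9.98 kΩ

Output resistance R_th = R_A‖R_B = (150 × 631)/781.0 = 121.2 Ω.
The fractional drop is R_th/(R_th + R_L); requiring this ≤ 0.0120 gives R_L ≥ R_th(1/0.0120 − 1) = 121.2 × 82.33 = 9.98 kΩ.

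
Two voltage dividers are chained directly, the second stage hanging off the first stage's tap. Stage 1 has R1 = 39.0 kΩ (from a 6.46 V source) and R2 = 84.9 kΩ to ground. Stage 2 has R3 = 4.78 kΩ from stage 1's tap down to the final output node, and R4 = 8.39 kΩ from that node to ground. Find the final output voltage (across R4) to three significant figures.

V_out ≈ 0.931 V

Stage 2 presents R3+R4 = 13.17 kΩ as a load on stage 1's tap.
Stage 1's lower leg becomes R2‖(R3+R4) = 11.40 kΩ, so V_mid = 6.46 × 11.40/50.40 = 1.461 V.
Stage 2 is itself unloaded: V_out = V_mid × R4/(R3+R4) = 1.461 × 8.39/13.17 = 0.931 V.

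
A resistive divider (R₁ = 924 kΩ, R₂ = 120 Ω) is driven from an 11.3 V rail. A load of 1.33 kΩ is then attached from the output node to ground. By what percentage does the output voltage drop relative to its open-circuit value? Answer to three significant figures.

8.27 %

Unloaded V = 11.3 × 120/924100 = 0.0014673 V.
Loaded: R₂‖R_L = 110.1 Ω, giving V = 11.3 × 110.1/924100 = 0.0013459 V.
Drop = (0.0014673 − 0.0013459) / 0.0014673 = 8.27 %.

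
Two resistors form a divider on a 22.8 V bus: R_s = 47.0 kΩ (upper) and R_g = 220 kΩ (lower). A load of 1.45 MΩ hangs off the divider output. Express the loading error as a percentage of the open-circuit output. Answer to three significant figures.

2.60 %

The divider's output (Thévenin) resistance is R_s‖R_g = 38.73 kΩ.
Fractional drop under load = R_th/(R_th + R_L) = 38.73 / (38.73 + 1450) = 0.02601.
So the output falls by 2.60 %.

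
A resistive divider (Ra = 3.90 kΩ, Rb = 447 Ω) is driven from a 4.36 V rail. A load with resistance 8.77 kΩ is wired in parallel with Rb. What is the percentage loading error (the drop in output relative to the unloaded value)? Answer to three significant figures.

4.37 %

The divider's output (Thévenin) resistance is Ra‖Rb = 401.0 Ω.
Fractional drop under load = R_th/(R_th + R_L) = 401.0 / (401.0 + 8770) = 0.04373.
So the output falls by 4.37 %.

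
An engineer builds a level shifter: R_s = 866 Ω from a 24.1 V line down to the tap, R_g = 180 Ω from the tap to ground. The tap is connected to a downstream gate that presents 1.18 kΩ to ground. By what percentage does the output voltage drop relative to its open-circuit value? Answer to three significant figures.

The divider's output (Thévenin) resistance is R_s‖R_g = 149.0 Ω.
Fractional drop under load = R_th/(R_th + R_L) = 149.0 / (149.0 + 1180) = 0.1121.
So the output falls by 11.2 %.

11.2 %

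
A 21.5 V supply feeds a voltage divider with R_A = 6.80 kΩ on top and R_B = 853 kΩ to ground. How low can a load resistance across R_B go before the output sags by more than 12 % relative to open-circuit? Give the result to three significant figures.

Output resistance R_th = R_A‖R_B = (6.80 × 853)/859.8 = 6.746 kΩ.
The fractional drop is R_th/(R_th + R_L); requiring this ≤ 0.120 gives R_L ≥ R_th(1/0.120 − 1) = 6.746 × 7.333 = 49.5 kΩ.

R_L(min) ≈ 49.5 kΩ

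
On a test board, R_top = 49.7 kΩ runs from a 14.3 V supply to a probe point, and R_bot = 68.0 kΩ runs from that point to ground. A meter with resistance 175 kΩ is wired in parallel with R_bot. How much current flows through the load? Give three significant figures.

I_L ≈ 0.0406 mA

R_bot‖R_L = 48.97 kΩ; V_out = 14.3 × 48.97/98.67 = 7.097 V.
I_L = V_out / R_L = 7.097 / 175 kΩ = 0.0406 mA.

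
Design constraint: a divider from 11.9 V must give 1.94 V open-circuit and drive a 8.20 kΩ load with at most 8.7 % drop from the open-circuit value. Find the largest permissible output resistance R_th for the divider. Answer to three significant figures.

Loading drop = R_th/(R_th + R_L) ≤ 0.0870, so R_th ≤ R_L · ε/(1−ε) = 8.20 kΩ × 0.0870/0.9130 = 781 Ω.

R_th ≤ 781 Ω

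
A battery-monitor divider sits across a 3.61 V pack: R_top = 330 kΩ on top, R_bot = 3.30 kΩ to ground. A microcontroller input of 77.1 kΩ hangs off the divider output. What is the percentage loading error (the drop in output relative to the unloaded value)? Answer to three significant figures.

4.07 %

The divider's output (Thévenin) resistance is R_top‖R_bot = 3.267 kΩ.
Fractional drop under load = R_th/(R_th + R_L) = 3.267 / (3.267 + 77.1) = 0.04065.
So the output falls by 4.07 %.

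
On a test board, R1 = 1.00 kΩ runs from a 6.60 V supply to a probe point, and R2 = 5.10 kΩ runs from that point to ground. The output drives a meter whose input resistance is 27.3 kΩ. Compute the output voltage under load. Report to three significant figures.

The load sits in parallel with R2: R2‖R_L = (5.10 × 27.3) / (5.10 + 27.3) = 4.297 kΩ.
V_out = 6.60 × 4.297 / (1.00 + 4.297) = 6.60 × 4.297/5.297 = 5.35 V.
(Unloaded it would have been 5.52 V.)

V_out ≈ 5.35 V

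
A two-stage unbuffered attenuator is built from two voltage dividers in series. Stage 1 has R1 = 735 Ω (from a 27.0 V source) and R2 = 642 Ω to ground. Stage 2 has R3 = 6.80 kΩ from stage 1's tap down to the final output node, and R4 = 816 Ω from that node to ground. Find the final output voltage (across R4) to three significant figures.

Stage 2 presents R3+R4 = 7616 Ω as a load on stage 1's tap.
Stage 1's lower leg becomes R2‖(R3+R4) = 592.1 Ω, so V_mid = 27.0 × 592.1/1327 = 12.05 V.
Stage 2 is itself unloaded: V_out = V_mid × R4/(R3+R4) = 12.05 × 816/7616 = 1.29 V.

V_out ≈ 1.29 V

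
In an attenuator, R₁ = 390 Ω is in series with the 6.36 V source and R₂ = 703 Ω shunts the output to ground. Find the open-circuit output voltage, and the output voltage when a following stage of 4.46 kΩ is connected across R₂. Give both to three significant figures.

Open-circuit: V = 6.36 × 703/(390 + 703) = 4.09 V.
With the load, R₂ becomes R₂‖R_L = 607.3 Ω, so V = 6.36 × 607.3/997.3 = 3.87 V.

Unloaded: 4.09 V; loaded: 3.87 V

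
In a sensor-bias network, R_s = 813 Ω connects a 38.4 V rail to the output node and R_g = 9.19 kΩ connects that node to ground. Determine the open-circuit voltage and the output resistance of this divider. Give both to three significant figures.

V_th is the open-circuit tap voltage: 38.4 × 9190/(813 + 9190) = 35.3 V.
With the supply zeroed, R_s and R_g appear in parallel from the tap: R_th = R_s‖R_g = (813 × 9190)/10000 = 747 Ω.

V_th = 35.3 V, R_th = 747 Ω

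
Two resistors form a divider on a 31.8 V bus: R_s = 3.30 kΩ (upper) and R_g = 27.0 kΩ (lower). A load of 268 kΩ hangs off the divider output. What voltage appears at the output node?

V_out ≈ 28.0 V

The load sits in parallel with R_g: R_g‖R_L = (27.0 × 268) / (27.0 + 268) = 24.53 kΩ.
V_out = 31.8 × 24.53 / (3.30 + 24.53) = 31.8 × 24.53/27.83 = 28.0 V.
(Unloaded it would have been 28.3 V.)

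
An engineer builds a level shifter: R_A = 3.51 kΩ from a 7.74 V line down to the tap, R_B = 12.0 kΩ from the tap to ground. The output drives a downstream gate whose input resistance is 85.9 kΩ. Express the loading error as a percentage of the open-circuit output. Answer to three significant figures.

The divider's output (Thévenin) resistance is R_A‖R_B = 2.716 kΩ.
Fractional drop under load = R_th/(R_th + R_L) = 2.716 / (2.716 + 85.9) = 0.03065.
So the output falls by 3.06 %.

3.06 %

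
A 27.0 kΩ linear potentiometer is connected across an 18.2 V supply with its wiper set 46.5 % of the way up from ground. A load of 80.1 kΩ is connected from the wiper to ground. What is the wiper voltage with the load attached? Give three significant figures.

The wiper splits the pot into (1−α)R = 14.44 kΩ above and αR = 12.55 kΩ below.
Lower section ‖ load = 10.85 kΩ.
V_wiper = 18.2 × 10.85/(14.44 + 10.85) = 7.81 V.

V ≈ 7.81 V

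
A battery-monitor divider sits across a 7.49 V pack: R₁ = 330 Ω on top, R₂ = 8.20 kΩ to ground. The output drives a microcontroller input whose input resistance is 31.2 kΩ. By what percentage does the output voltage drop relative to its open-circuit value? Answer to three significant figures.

The divider's output (Thévenin) resistance is R₁‖R₂ = 317.2 Ω.
Fractional drop under load = R_th/(R_th + R_L) = 317.2 / (317.2 + 31200) = 0.01007.
So the output falls by 1.01 %.

1.01 %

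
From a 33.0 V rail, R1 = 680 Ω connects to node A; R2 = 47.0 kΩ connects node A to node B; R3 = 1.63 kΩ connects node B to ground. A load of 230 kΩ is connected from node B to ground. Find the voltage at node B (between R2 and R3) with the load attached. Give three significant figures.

V ≈ 1.08 V

At node B, R3 is in parallel with the load: R3‖R_L = 1619 Ω.
Below node A the resistance is R2 + (R3‖R_L) = 48620 Ω, so V_A = 33.0 × 48620/49300 = 32.54 V.
Then V_B = V_A × (R3‖R_L)/(R2 + R3‖R_L) = 32.54 × 1619/48620 = 1.08 V.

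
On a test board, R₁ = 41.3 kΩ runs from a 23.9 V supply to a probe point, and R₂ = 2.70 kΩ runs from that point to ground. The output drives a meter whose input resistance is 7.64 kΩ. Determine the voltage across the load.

The load sits in parallel with R₂: R₂‖R_L = (2.70 × 7.64) / (2.70 + 7.64) = 1.995 kΩ.
V_out = 23.9 × 1.995 / (41.3 + 1.995) = 23.9 × 1.995/43.29 = 1.10 V.

V_out ≈ 1.10 V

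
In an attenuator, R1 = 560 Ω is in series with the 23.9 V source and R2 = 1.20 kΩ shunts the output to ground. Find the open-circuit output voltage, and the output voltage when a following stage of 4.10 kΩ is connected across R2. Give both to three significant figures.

Unloaded: 16.3 V; loaded: 14.9 V

Open-circuit: V = 23.9 × 1200/(560 + 1200) = 16.3 V.
With the load, R2 becomes R2‖R_L = 928.3 Ω, so V = 23.9 × 928.3/1488 = 14.9 V.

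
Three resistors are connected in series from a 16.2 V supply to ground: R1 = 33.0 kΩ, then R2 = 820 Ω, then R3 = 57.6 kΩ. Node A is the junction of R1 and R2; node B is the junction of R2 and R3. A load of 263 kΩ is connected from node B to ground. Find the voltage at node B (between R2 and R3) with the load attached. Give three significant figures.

V ≈ 9.44 V

At node B, R3 is in parallel with the load: R3‖R_L = 47250 Ω.
Below node A the resistance is R2 + (R3‖R_L) = 48070 Ω, so V_A = 16.2 × 48070/81070 = 9.606 V.
Then V_B = V_A × (R3‖R_L)/(R2 + R3‖R_L) = 9.606 × 47250/48070 = 9.44 V.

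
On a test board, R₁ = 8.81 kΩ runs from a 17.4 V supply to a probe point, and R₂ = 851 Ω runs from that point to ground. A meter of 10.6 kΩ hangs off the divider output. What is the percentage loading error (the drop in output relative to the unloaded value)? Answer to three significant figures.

The divider's output (Thévenin) resistance is R₁‖R₂ = 776.0 Ω.
Fractional drop under load = R_th/(R_th + R_L) = 776.0 / (776.0 + 10600) = 0.06822.
So the output falls by 6.82 %.

6.82 %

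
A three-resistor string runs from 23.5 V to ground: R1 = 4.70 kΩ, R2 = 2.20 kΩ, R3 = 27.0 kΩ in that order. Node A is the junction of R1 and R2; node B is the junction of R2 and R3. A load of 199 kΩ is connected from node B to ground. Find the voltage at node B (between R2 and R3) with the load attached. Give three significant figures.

At node B, R3 is in parallel with the load: R3‖R_L = 23.77 kΩ.
Below node A the resistance is R2 + (R3‖R_L) = 25.97 kΩ, so V_A = 23.5 × 25.97/30.67 = 19.90 V.
Then V_B = V_A × (R3‖R_L)/(R2 + R3‖R_L) = 19.90 × 23.77/25.97 = 18.2 V.

V ≈ 18.2 V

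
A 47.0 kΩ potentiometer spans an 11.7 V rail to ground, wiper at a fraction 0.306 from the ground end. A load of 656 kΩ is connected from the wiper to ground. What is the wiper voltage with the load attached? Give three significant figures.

The wiper splits the pot into (1−α)R = 32.62 kΩ above and αR = 14.38 kΩ below.
Lower section ‖ load = 14.07 kΩ.
V_wiper = 11.7 × 14.07/(32.62 + 14.07) = 3.53 V.

V ≈ 3.53 V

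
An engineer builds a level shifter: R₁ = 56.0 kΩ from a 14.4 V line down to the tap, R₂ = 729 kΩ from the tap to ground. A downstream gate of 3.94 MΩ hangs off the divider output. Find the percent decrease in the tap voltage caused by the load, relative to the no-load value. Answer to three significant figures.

The divider's output (Thévenin) resistance is R₁‖R₂ = 52.01 kΩ.
Fractional drop under load = R_th/(R_th + R_L) = 52.01 / (52.01 + 3940) = 0.01303.
So the output falls by 1.30 %.

1.30 %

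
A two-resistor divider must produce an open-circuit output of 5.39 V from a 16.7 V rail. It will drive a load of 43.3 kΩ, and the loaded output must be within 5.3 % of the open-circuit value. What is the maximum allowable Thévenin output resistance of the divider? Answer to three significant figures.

R_th ≤ 2.42 kΩ

Loading drop = R_th/(R_th + R_L) ≤ 0.0530, so R_th ≤ R_L · ε/(1−ε) = 43.3 kΩ × 0.0530/0.9470 = 2.42 kΩ.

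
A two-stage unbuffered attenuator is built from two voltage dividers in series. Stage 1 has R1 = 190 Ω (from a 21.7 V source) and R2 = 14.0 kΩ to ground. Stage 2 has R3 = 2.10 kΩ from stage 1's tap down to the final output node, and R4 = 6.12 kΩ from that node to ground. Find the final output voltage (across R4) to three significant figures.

V_out ≈ 15.6 V

Stage 2 presents R3+R4 = 8220 Ω as a load on stage 1's tap.
Stage 1's lower leg becomes R2‖(R3+R4) = 5179 Ω, so V_mid = 21.7 × 5179/5369 = 20.93 V.
Stage 2 is itself unloaded: V_out = V_mid × R4/(R3+R4) = 20.93 × 6120/8220 = 15.6 V.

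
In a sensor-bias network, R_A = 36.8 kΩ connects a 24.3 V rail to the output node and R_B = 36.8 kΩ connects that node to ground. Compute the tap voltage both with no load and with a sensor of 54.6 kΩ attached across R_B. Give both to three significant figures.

Open-circuit: V = 24.3 × 36.8/(36.8 + 36.8) = 12.2 V.
With the load, R_B becomes R_B‖R_L = 21.98 kΩ, so V = 24.3 × 21.98/58.78 = 9.09 V.

Unloaded: 12.2 V; loaded: 9.09 V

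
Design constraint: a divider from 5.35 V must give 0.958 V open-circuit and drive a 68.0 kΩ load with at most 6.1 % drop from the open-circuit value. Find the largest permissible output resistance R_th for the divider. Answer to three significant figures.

R_th ≤ 4.42 kΩ

Loading drop = R_th/(R_th + R_L) ≤ 0.0610, so R_th ≤ R_L · ε/(1−ε) = 68.0 kΩ × 0.0610/0.9390 = 4.42 kΩ.
(Any R1, R2 with R2/(R1+R2) = 0.179 and R1‖R2 ≤ 4.42 kΩ will meet the spec.)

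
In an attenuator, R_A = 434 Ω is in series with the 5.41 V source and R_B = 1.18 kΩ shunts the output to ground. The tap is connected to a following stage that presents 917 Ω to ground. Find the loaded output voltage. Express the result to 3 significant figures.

The load sits in parallel with R_B: R_B‖R_L = (1180 × 917) / (1180 + 917) = 516.0 Ω.
V_out = 5.41 × 516.0 / (434 + 516.0) = 5.41 × 516.0/950.0 = 2.94 V.
(Unloaded it would have been 3.96 V.)

V_out ≈ 2.94 V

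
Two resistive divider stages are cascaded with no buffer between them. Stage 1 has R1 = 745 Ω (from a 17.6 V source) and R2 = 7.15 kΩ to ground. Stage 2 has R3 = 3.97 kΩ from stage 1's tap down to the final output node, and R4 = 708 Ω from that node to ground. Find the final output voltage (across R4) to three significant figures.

V_out ≈ 2.11 V

Stage 2 presents R3+R4 = 4678 Ω as a load on stage 1's tap.
Stage 1's lower leg becomes R2‖(R3+R4) = 2828 Ω, so V_mid = 17.6 × 2828/3573 = 13.93 V.
Stage 2 is itself unloaded: V_out = V_mid × R4/(R3+R4) = 13.93 × 708/4678 = 2.11 V.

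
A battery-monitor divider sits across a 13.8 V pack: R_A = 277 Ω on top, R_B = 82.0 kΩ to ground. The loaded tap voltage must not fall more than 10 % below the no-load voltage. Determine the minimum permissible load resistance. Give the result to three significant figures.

R_L(min) ≈ 2.48 kΩ

Output resistance R_th = R_A‖R_B = (277 × 82000)/82280 = 276.1 Ω.
The fractional drop is R_th/(R_th + R_L); requiring this ≤ 0.100 gives R_L ≥ R_th(1/0.100 − 1) = 276.1 × 9.000 = 2.48 kΩ.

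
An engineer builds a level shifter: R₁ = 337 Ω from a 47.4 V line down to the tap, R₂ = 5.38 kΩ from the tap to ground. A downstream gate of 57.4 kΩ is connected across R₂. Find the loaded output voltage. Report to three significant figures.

The load sits in parallel with R₂: R₂‖R_L = (5380 × 57400) / (5380 + 57400) = 4919 Ω.
V_out = 47.4 × 4919 / (337 + 4919) = 47.4 × 4919/5256 = 44.4 V.
(Unloaded it would have been 44.6 V.)

V_out ≈ 44.4 V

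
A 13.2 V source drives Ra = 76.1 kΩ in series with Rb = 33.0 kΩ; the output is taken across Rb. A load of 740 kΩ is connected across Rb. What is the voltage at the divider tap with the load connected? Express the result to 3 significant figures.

The load sits in parallel with Rb: Rb‖R_L = (33.0 × 740) / (33.0 + 740) = 31.59 kΩ.
V_out = 13.2 × 31.59 / (76.1 + 31.59) = 13.2 × 31.59/107.7 = 3.87 V.

V_out ≈ 3.87 V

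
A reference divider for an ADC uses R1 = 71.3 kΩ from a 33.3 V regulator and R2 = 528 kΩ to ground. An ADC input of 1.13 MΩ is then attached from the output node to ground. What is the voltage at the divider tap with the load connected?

V_out ≈ 27.8 V

The load sits in parallel with R2: R2‖R_L = (528 × 1130) / (528 + 1130) = 359.9 kΩ.
V_out = 33.3 × 359.9 / (71.3 + 359.9) = 33.3 × 359.9/431.2 = 27.8 V.
(Unloaded it would have been 29.3 V.)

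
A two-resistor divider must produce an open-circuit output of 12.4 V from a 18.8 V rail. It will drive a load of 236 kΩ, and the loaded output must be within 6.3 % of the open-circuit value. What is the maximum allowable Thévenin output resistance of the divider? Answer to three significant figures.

R_th ≤ 15.9 kΩ

Loading drop = R_th/(R_th + R_L) ≤ 0.0630, so R_th ≤ R_L · ε/(1−ε) = 236 kΩ × 0.0630/0.9370 = 15.9 kΩ.
(Any R1, R2 with R2/(R1+R2) = 0.660 and R1‖R2 ≤ 15.9 kΩ will meet the spec.)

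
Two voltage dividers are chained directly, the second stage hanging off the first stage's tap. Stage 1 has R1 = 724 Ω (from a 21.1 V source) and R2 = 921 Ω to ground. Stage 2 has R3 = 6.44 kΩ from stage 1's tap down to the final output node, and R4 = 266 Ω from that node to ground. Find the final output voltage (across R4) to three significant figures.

V_out ≈ 0.442 V

Stage 2 presents R3+R4 = 6706 Ω as a load on stage 1's tap.
Stage 1's lower leg becomes R2‖(R3+R4) = 809.8 Ω, so V_mid = 21.1 × 809.8/1534 = 11.14 V.
Stage 2 is itself unloaded: V_out = V_mid × R4/(R3+R4) = 11.14 × 266/6706 = 0.442 V.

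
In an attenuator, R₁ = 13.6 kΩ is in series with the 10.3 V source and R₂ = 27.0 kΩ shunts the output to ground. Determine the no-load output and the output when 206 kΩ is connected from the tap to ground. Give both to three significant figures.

Unloaded: 6.85 V; loaded: 6.56 V

Open-circuit: V = 10.3 × 27.0/(13.6 + 27.0) = 6.85 V.
With the load, R₂ becomes R₂‖R_L = 23.87 kΩ, so V = 10.3 × 23.87/37.47 = 6.56 V.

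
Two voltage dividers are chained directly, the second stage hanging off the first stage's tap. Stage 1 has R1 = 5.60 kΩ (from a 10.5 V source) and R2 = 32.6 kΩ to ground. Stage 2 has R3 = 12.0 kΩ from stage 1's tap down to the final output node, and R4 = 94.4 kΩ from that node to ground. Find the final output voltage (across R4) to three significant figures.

V_out ≈ 7.61 V

Stage 2 presents R3+R4 = 106.4 kΩ as a load on stage 1's tap.
Stage 1's lower leg becomes R2‖(R3+R4) = 24.95 kΩ, so V_mid = 10.5 × 24.95/30.55 = 8.576 V.
Stage 2 is itself unloaded: V_out = V_mid × R4/(R3+R4) = 8.576 × 94.4/106.4 = 7.61 V.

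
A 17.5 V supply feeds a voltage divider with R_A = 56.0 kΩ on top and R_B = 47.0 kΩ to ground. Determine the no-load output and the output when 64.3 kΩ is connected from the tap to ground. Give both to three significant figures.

Open-circuit: V = 17.5 × 47.0/(56.0 + 47.0) = 7.99 V.
With the load, R_B becomes R_B‖R_L = 27.15 kΩ, so V = 17.5 × 27.15/83.15 = 5.71 V.

Unloaded: 7.99 V; loaded: 5.71 V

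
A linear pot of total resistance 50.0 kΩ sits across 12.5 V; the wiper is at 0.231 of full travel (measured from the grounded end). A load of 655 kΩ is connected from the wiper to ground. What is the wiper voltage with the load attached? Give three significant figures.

V ≈ 2.85 V

The wiper splits the pot into (1−α)R = 38.45 kΩ above and αR = 11.55 kΩ below.
Lower section ‖ load = 11.35 kΩ.
V_wiper = 12.5 × 11.35/(38.45 + 11.35) = 2.85 V.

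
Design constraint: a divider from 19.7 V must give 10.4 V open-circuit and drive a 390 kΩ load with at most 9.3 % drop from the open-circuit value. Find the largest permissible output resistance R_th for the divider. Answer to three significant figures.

Loading drop = R_th/(R_th + R_L) ≤ 0.0930, so R_th ≤ R_L · ε/(1−ε) = 390 kΩ × 0.0930/0.9070 = 40.0 kΩ.

R_th ≤ 40.0 kΩ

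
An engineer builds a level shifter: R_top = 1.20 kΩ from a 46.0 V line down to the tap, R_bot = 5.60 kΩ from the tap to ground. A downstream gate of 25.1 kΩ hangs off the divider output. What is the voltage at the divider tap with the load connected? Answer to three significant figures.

V_out ≈ 36.4 V

The load sits in parallel with R_bot: R_bot‖R_L = (5.60 × 25.1) / (5.60 + 25.1) = 4.579 kΩ.
V_out = 46.0 × 4.579 / (1.20 + 4.579) = 46.0 × 4.579/5.779 = 36.4 V.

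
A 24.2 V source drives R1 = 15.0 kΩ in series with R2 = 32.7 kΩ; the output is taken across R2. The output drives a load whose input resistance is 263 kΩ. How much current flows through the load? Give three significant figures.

I_L ≈ 0.0607 mA

R2‖R_L = 29.08 kΩ; V_out = 24.2 × 29.08/44.08 = 15.97 V.
I_L = V_out / R_L = 15.97 / 263 kΩ = 0.0607 mA.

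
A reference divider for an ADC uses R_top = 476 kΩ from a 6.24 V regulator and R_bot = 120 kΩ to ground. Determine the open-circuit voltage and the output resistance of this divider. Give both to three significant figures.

V_th = 1.26 V, R_th = 95.8 kΩ

V_th is the open-circuit tap voltage: 6.24 × 120/(476 + 120) = 1.26 V.
With the supply zeroed, R_top and R_bot appear in parallel from the tap: R_th = R_top‖R_bot = (476 × 120)/596.0 = 95.8 kΩ.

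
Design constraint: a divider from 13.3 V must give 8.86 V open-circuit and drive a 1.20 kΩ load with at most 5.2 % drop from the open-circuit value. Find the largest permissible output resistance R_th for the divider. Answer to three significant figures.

R_th ≤ 65.8 Ω

Loading drop = R_th/(R_th + R_L) ≤ 0.0520, so R_th ≤ R_L · ε/(1−ε) = 1.20 kΩ × 0.0520/0.9480 = 65.8 Ω.
(Any R1, R2 with R2/(R1+R2) = 0.666 and R1‖R2 ≤ 65.8 Ω will meet the spec.)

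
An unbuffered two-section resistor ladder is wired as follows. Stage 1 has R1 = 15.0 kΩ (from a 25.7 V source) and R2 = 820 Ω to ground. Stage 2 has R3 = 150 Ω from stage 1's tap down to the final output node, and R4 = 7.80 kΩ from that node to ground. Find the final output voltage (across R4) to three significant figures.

V_out ≈ 1.19 V

Stage 2 presents R3+R4 = 7950 Ω as a load on stage 1's tap.
Stage 1's lower leg becomes R2‖(R3+R4) = 743.3 Ω, so V_mid = 25.7 × 743.3/15740 = 1.213 V.
Stage 2 is itself unloaded: V_out = V_mid × R4/(R3+R4) = 1.213 × 7800/7950 = 1.19 V.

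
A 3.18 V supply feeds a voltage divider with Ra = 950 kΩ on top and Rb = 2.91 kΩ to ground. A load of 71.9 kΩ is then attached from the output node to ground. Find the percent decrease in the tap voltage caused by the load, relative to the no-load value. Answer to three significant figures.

3.88 %

The divider's output (Thévenin) resistance is Ra‖Rb = 2.901 kΩ.
Fractional drop under load = R_th/(R_th + R_L) = 2.901 / (2.901 + 71.9) = 0.03878.
So the output falls by 3.88 %.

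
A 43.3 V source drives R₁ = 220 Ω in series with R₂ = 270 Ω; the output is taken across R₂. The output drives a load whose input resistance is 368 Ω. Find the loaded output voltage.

V_out ≈ 17.9 V

The load sits in parallel with R₂: R₂‖R_L = (270 × 368) / (270 + 368) = 155.7 Ω.
V_out = 43.3 × 155.7 / (220 + 155.7) = 43.3 × 155.7/375.7 = 17.9 V.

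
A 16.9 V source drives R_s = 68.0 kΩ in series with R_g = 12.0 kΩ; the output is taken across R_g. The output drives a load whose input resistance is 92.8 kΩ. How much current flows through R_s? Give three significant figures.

R_g‖R_L = 10.63 kΩ, so the source sees R_s + R_g‖R_L = 78.63 kΩ.
I = 16.9 V / 78.63 kΩ = 0.215 mA.

I ≈ 0.215 mA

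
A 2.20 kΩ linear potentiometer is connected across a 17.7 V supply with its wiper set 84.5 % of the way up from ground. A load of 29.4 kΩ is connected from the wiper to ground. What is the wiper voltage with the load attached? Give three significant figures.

The wiper splits the pot into (1−α)R = 341.0 Ω above and αR = 1859 Ω below.
Lower section ‖ load = 1748 Ω.
V_wiper = 17.7 × 1748/(341.0 + 1748) = 14.8 V.

V ≈ 14.8 V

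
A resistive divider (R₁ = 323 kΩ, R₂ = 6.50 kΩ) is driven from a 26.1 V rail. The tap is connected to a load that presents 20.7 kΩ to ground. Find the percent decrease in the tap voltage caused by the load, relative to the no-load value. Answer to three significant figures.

The divider's output (Thévenin) resistance is R₁‖R₂ = 6.372 kΩ.
Fractional drop under load = R_th/(R_th + R_L) = 6.372 / (6.372 + 20.7) = 0.2354.
So the output falls by 23.5 %.

23.5 %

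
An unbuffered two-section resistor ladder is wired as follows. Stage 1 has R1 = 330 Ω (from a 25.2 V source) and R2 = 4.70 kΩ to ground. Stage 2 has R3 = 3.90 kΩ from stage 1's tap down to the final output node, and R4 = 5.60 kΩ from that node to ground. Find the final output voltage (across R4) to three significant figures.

Stage 2 presents R3+R4 = 9500 Ω as a load on stage 1's tap.
Stage 1's lower leg becomes R2‖(R3+R4) = 3144 Ω, so V_mid = 25.2 × 3144/3474 = 22.81 V.
Stage 2 is itself unloaded: V_out = V_mid × R4/(R3+R4) = 22.81 × 5600/9500 = 13.4 V.

V_out ≈ 13.4 V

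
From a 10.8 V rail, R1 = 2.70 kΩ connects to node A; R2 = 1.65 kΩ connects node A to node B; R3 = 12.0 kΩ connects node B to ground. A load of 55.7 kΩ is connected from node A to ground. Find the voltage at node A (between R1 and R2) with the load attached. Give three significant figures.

Below node A the series string R2+R3 = 13.65 kΩ sits in parallel with the 55.7 kΩ load: 10.96 kΩ.
V_A = 10.8 × 10.96/(2.70 + 10.96) = 8.67 V.

V ≈ 8.67 V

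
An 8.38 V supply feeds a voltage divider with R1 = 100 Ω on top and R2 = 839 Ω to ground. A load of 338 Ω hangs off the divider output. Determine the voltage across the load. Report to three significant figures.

V_out ≈ 5.92 V

The load sits in parallel with R2: R2‖R_L = (839 × 338) / (839 + 338) = 240.9 Ω.
V_out = 8.38 × 240.9 / (100 + 240.9) = 8.38 × 240.9/340.9 = 5.92 V.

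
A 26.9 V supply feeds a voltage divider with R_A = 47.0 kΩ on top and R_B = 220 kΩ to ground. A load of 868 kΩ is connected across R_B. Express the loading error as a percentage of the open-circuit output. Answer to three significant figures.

The divider's output (Thévenin) resistance is R_A‖R_B = 38.73 kΩ.
Fractional drop under load = R_th/(R_th + R_L) = 38.73 / (38.73 + 868) = 0.04271.
So the output falls by 4.27 %.

4.27 %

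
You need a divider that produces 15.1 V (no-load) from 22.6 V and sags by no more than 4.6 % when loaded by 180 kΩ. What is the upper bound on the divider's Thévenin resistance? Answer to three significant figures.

R_th ≤ 8.68 kΩ

Loading drop = R_th/(R_th + R_L) ≤ 0.0460, so R_th ≤ R_L · ε/(1−ε) = 180 kΩ × 0.0460/0.9540 = 8.68 kΩ.
(Any R1, R2 with R2/(R1+R2) = 0.668 and R1‖R2 ≤ 8.68 kΩ will meet the spec.)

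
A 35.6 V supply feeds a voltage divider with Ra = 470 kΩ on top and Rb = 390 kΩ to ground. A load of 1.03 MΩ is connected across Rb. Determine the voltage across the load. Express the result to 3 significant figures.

The load sits in parallel with Rb: Rb‖R_L = (390 × 1030) / (390 + 1030) = 282.9 kΩ.
V_out = 35.6 × 282.9 / (470 + 282.9) = 35.6 × 282.9/752.9 = 13.4 V.
(Unloaded it would have been 16.1 V.)

V_out ≈ 13.4 V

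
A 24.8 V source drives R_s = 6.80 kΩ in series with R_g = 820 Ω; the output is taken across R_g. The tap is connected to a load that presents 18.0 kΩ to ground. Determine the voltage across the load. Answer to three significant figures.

V_out ≈ 2.56 V

The load sits in parallel with R_g: R_g‖R_L = (820 × 18000) / (820 + 18000) = 784.3 Ω.
V_out = 24.8 × 784.3 / (6800 + 784.3) = 24.8 × 784.3/7584 = 2.56 V.
(Unloaded it would have been 2.67 V.)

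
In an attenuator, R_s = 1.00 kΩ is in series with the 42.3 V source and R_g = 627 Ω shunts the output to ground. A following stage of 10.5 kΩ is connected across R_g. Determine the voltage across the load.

The load sits in parallel with R_g: R_g‖R_L = (627 × 10500) / (627 + 10500) = 591.7 Ω.
V_out = 42.3 × 591.7 / (1000 + 591.7) = 42.3 × 591.7/1592 = 15.7 V.

V_out ≈ 15.7 V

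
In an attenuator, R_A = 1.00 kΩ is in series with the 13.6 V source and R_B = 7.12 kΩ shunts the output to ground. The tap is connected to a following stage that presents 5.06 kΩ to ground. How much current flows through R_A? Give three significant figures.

R_B‖R_L = 2.958 kΩ, so the source sees R_A + R_B‖R_L = 3.958 kΩ.
I = 13.6 V / 3.958 kΩ = 3.44 mA.

I ≈ 3.44 mA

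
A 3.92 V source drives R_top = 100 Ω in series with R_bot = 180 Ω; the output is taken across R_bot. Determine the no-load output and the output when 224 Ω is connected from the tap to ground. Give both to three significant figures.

Unloaded: 2.52 V; loaded: 1.96 V

Open-circuit: V = 3.92 × 180/(100 + 180) = 2.52 V.
With the load, R_bot becomes R_bot‖R_L = 99.80 Ω, so V = 3.92 × 99.80/199.8 = 1.96 V.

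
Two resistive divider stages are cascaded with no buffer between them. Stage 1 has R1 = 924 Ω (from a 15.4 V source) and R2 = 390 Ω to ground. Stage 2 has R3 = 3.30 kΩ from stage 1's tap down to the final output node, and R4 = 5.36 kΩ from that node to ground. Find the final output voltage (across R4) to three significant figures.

Stage 2 presents R3+R4 = 8660 Ω as a load on stage 1's tap.
Stage 1's lower leg becomes R2‖(R3+R4) = 373.2 Ω, so V_mid = 15.4 × 373.2/1297 = 4.430 V.
Stage 2 is itself unloaded: V_out = V_mid × R4/(R3+R4) = 4.430 × 5360/8660 = 2.74 V.

V_out ≈ 2.74 V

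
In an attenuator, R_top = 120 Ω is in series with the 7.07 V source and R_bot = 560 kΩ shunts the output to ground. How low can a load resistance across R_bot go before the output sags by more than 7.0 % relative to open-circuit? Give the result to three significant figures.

R_L(min) ≈ 1.59 kΩ

Output resistance R_th = R_top‖R_bot = (120 × 560000)/560100 = 120.0 Ω.
The fractional drop is R_th/(R_th + R_L); requiring this ≤ 0.0700 gives R_L ≥ R_th(1/0.0700 − 1) = 120.0 × 13.29 = 1.59 kΩ.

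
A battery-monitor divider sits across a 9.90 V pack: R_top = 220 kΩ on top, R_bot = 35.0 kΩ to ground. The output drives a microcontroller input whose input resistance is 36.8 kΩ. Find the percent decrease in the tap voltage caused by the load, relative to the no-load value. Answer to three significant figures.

Unloaded V = 9.90 × 35.0/255.0 = 1.359 V.
Loaded: R_bot‖R_L = 17.94 kΩ, giving V = 9.90 × 17.94/237.9 = 0.7464 V.
Drop = (1.359 − 0.7464) / 1.359 = 45.1 %.

45.1 %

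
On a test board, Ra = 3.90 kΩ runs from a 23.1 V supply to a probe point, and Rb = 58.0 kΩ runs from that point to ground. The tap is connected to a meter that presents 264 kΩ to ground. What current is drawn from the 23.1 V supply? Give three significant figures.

Rb‖R_L = 47.55 kΩ, so the source sees Ra + Rb‖R_L = 51.45 kΩ.
I = 23.1 V / 51.45 kΩ = 0.449 mA.

I ≈ 0.449 mA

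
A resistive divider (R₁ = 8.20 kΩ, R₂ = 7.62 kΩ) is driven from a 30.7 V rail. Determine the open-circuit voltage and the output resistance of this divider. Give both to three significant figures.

V_th = 14.8 V, R_th = 3.95 kΩ

V_th is the open-circuit tap voltage: 30.7 × 7.62/(8.20 + 7.62) = 14.8 V.
With the supply zeroed, R₁ and R₂ appear in parallel from the tap: R_th = R₁‖R₂ = (8.20 × 7.62)/15.82 = 3.95 kΩ.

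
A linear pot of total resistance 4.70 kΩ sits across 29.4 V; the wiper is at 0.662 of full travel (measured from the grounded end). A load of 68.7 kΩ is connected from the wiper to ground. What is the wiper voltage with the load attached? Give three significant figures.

V ≈ 19.2 V

The wiper splits the pot into (1−α)R = 1.589 kΩ above and αR = 3.111 kΩ below.
Lower section ‖ load = 2.977 kΩ.
V_wiper = 29.4 × 2.977/(1.589 + 2.977) = 19.2 V.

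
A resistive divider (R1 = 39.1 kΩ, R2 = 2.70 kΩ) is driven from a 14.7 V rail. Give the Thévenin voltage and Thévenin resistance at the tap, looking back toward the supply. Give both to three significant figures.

V_th = 0.950 V, R_th = 2.53 kΩ

V_th is the open-circuit tap voltage: 14.7 × 2.70/(39.1 + 2.70) = 0.950 V.
With the supply zeroed, R1 and R2 appear in parallel from the tap: R_th = R1‖R2 = (39.1 × 2.70)/41.80 = 2.53 kΩ.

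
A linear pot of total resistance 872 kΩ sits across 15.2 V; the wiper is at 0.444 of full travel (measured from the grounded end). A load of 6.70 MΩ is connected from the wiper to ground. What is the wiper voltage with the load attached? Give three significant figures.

V ≈ 6.54 V

The wiper splits the pot into (1−α)R = 484.8 kΩ above and αR = 387.2 kΩ below.
Lower section ‖ load = 366.0 kΩ.
V_wiper = 15.2 × 366.0/(484.8 + 366.0) = 6.54 V.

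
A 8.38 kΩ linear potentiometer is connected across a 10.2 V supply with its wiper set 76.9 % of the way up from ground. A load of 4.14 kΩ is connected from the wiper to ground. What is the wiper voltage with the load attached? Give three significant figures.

The wiper splits the pot into (1−α)R = 1.936 kΩ above and αR = 6.444 kΩ below.
Lower section ‖ load = 2.521 kΩ.
V_wiper = 10.2 × 2.521/(1.936 + 2.521) = 5.77 V.

V ≈ 5.77 V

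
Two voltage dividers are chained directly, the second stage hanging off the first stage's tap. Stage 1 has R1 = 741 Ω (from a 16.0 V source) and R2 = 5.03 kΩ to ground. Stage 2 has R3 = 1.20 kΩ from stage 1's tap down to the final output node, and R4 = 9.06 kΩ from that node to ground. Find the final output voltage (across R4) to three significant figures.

V_out ≈ 11.6 V

Stage 2 presents R3+R4 = 10260 Ω as a load on stage 1's tap.
Stage 1's lower leg becomes R2‖(R3+R4) = 3375 Ω, so V_mid = 16.0 × 3375/4116 = 13.12 V.
Stage 2 is itself unloaded: V_out = V_mid × R4/(R3+R4) = 13.12 × 9060/10260 = 11.6 V.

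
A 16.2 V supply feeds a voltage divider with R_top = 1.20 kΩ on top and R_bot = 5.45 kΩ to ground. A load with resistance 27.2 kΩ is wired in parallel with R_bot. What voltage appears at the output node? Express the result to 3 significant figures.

V_out ≈ 12.8 V

The load sits in parallel with R_bot: R_bot‖R_L = (5.45 × 27.2) / (5.45 + 27.2) = 4.540 kΩ.
V_out = 16.2 × 4.540 / (1.20 + 4.540) = 16.2 × 4.540/5.740 = 12.8 V.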